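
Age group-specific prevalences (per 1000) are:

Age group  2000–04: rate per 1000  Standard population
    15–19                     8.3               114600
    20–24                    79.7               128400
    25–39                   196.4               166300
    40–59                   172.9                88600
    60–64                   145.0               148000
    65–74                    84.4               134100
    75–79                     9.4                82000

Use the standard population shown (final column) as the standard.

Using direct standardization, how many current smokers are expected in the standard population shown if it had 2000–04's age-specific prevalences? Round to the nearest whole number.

Expected current smokers = Σ (standard pop × age-specific rate ÷ 1000)
= 114600×8.3/1000 + 128400×79.7/1000 + 166300×196.4/1000 + 88600×172.9/1000 + 148000×145.0/1000 + 134100×84.4/1000 + 82000×9.4/1000
= 951.18 + 10233.48 + 32661.32 + 15318.94 + 21460.00 + 11318.04 + 770.80 = 92713.76.

92714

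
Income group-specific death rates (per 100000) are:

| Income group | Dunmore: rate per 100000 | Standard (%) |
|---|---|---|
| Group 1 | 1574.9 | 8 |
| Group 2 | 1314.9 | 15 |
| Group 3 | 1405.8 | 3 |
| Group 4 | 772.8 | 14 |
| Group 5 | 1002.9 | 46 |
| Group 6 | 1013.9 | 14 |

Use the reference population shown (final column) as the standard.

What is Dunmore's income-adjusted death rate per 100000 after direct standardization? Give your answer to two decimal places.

Standard weights: 0.08, 0.15, 0.03, 0.14, 0.46, 0.14.
Standardized rate: 0.0800×1574.9 + 0.1500×1314.9 + 0.0300×1405.8 + 0.1400×772.8 + 0.4600×1002.9 + 0.1400×1013.9 = 1076.8730 per 100000.

1076.87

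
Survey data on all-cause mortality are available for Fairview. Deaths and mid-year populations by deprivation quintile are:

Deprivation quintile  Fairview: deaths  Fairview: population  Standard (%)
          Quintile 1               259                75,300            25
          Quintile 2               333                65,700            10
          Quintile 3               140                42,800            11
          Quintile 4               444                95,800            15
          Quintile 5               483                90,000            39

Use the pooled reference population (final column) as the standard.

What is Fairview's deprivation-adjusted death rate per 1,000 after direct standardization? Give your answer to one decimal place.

Deprivation-specific rates per 1,000 for Fairview: 3.440, 5.068, 3.271, 4.635, 5.367.
Standard weights: 0.25, 0.10, 0.11, 0.15, 0.39.
Standardized rate: 0.2500×3.440 + 0.1000×5.068 + 0.1100×3.271 + 0.1500×4.635 + 0.3900×5.367 = 4.5148 per 1,000.

4.5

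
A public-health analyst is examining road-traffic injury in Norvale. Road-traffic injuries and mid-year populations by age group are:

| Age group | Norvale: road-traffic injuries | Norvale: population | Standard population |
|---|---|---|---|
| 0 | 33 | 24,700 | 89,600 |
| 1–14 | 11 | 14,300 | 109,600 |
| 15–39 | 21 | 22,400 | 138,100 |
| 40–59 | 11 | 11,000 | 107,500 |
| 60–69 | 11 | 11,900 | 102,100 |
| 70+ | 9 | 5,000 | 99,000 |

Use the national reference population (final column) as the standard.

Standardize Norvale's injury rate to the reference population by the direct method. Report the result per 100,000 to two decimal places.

Age-specific rates per 100,000 for Norvale: 133.60, 76.92, 93.75, 100.00, 92.44, 180.00.
Standard total = 645,900; weights = 0.1387, 0.1697, 0.2138, 0.1664, 0.1581, 0.1533.
Standardized rate: 0.1387×133.60 + 0.1697×76.92 + 0.2138×93.75 + 0.1664×100.00 + 0.1581×92.44 + 0.1533×180.00 = 110.4758 per 100,000.

110.48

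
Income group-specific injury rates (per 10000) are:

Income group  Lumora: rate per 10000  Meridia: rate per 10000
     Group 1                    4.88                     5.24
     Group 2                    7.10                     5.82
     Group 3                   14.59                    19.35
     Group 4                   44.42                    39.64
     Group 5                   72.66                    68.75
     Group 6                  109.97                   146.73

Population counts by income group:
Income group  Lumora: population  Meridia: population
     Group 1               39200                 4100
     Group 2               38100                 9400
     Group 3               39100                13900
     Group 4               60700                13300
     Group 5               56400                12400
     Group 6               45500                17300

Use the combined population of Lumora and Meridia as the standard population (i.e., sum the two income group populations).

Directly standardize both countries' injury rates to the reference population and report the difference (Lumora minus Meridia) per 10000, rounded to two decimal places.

-5.42

Combined standard total = 349400; weights = 0.1239, 0.1359, 0.1517, 0.2118, 0.1969, 0.1797.
Lumora: 0.1239×4.88 + 0.1359×7.10 + 0.1517×14.59 + 0.2118×44.42 + 0.1969×72.66 + 0.1797×109.97 = 47.2640 per 10000.
Meridia: 0.1239×5.24 + 0.1359×5.82 + 0.1517×19.35 + 0.2118×39.64 + 0.1969×68.75 + 0.1797×146.73 = 52.6814 per 10000.
Difference = 47.2640 − 52.6814 = -5.4175.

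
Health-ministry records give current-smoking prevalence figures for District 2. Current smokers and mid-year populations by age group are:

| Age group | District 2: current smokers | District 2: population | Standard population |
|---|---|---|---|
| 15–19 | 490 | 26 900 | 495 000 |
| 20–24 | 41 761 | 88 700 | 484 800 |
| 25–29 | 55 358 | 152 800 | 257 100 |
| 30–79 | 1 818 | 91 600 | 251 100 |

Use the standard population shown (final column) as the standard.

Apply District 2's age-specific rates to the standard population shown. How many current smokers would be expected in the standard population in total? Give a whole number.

Age-specific rates per 1 000 for District 2: 18.216, 470.812, 362.291, 19.847.
Expected current smokers = Σ (standard pop × age-specific rate ÷ 1 000)
= 495 000×18.216/1 000 + 484 800×470.812/1 000 + 257 100×362.291/1 000 + 251 100×19.847/1 000
= 9016.73 + 228249.52 + 93144.91 + 4983.62 = 335394.78.

335395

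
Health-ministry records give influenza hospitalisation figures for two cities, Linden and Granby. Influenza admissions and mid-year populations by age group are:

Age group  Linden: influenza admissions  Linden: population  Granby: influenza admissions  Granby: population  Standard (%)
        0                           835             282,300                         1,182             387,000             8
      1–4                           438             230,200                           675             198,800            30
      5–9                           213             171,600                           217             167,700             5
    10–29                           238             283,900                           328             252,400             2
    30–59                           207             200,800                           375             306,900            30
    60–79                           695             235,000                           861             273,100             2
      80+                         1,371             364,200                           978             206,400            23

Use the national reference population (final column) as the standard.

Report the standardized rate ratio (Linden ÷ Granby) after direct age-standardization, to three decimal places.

Age-specific rates per 100,000 for Linden: 295.78, 190.27, 124.13, 83.83, 103.09, 295.74, 376.44.
For Granby: 305.43, 339.54, 129.40, 129.95, 122.19, 315.27, 473.84.
Standard weights: 0.08, 0.30, 0.05, 0.02, 0.30, 0.02, 0.23.
Linden: 0.0800×295.78 + 0.3000×190.27 + 0.0500×124.13 + 0.0200×83.83 + 0.3000×103.09 + 0.0200×295.74 + 0.2300×376.44 = 212.0492 per 100,000.
Granby: 0.0800×305.43 + 0.3000×339.54 + 0.0500×129.40 + 0.0200×129.95 + 0.3000×122.19 + 0.0200×315.27 + 0.2300×473.84 = 287.3090 per 100,000.
Ratio = 212.0492 ÷ 287.3090 = 0.73805.

0.738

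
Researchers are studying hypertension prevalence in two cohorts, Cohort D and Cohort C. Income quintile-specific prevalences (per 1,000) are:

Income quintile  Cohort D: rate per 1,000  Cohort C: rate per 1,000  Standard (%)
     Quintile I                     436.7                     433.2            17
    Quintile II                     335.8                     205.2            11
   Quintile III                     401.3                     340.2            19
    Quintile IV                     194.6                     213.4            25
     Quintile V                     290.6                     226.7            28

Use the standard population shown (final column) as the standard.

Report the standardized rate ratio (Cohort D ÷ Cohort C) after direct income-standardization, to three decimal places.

1.143

Standard weights: 0.17, 0.11, 0.19, 0.25, 0.28.
Cohort D: 0.1700×436.7 + 0.1100×335.8 + 0.1900×401.3 + 0.2500×194.6 + 0.2800×290.6 = 317.4420 per 1,000.
Cohort C: 0.1700×433.2 + 0.1100×205.2 + 0.1900×340.2 + 0.2500×213.4 + 0.2800×226.7 = 277.6800 per 1,000.
Ratio = 317.4420 ÷ 277.6800 = 1.14319.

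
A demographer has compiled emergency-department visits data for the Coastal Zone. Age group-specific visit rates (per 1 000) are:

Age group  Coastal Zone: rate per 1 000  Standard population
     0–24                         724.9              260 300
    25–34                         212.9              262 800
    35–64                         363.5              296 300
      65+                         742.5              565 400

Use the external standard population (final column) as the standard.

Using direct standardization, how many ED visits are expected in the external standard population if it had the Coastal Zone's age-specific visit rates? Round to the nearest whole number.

Expected ED visits = Σ (standard pop × age-specific rate ÷ 1 000)
= 260 300×724.9/1 000 + 262 800×212.9/1 000 + 296 300×363.5/1 000 + 565 400×742.5/1 000
= 188691.47 + 55950.12 + 107705.05 + 419809.50 = 772156.14.

772156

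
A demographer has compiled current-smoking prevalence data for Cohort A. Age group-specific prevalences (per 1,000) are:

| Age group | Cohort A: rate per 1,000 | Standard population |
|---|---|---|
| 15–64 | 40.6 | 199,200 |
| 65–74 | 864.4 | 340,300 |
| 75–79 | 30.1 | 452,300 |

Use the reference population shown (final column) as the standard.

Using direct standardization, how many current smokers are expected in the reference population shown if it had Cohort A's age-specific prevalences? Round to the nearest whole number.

315857

Expected current smokers = Σ (standard pop × age-specific rate ÷ 1,000)
= 199,200×40.6/1,000 + 340,300×864.4/1,000 + 452,300×30.1/1,000
= 8087.52 + 294155.32 + 13614.23 = 315857.07.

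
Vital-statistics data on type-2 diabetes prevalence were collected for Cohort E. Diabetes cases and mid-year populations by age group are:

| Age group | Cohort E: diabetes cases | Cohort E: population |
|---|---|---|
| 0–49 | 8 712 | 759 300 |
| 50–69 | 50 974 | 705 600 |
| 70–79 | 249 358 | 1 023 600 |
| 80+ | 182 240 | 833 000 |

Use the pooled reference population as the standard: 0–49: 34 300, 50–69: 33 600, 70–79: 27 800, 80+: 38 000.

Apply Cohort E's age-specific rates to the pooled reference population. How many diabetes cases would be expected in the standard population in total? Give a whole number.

17907

Age-specific rates per 1 000 for Cohort E: 11.474, 72.242, 243.609, 218.776.
Expected diabetes cases = Σ (standard pop × age-specific rate ÷ 1 000)
= 34 300×11.474/1 000 + 33 600×72.242/1 000 + 27 800×243.609/1 000 + 38 000×218.776/1 000
= 393.55 + 2427.33 + 6772.33 + 8313.47 = 17906.68.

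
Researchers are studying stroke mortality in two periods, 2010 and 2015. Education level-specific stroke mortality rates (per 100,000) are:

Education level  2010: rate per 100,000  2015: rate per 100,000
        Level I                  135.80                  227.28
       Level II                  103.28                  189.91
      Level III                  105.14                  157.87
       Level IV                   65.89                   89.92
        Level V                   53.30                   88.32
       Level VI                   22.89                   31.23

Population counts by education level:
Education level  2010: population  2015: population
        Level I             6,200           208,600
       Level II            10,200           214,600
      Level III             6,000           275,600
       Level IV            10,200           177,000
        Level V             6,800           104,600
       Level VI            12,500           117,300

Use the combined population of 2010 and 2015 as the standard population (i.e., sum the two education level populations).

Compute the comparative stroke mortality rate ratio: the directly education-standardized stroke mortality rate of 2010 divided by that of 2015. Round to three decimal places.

0.619

Combined standard total = 1,149,600; weights = 0.1868, 0.1955, 0.2450, 0.1628, 0.0969, 0.1129.
2010: 0.1868×135.80 + 0.1955×103.28 + 0.2450×105.14 + 0.1628×65.89 + 0.0969×53.30 + 0.1129×22.89 = 89.8034 per 100,000.
2015: 0.1868×227.28 + 0.1955×189.91 + 0.2450×157.87 + 0.1628×89.92 + 0.0969×88.32 + 0.1129×31.23 = 145.0011 per 100,000.
Ratio = 89.8034 ÷ 145.0011 = 0.61933.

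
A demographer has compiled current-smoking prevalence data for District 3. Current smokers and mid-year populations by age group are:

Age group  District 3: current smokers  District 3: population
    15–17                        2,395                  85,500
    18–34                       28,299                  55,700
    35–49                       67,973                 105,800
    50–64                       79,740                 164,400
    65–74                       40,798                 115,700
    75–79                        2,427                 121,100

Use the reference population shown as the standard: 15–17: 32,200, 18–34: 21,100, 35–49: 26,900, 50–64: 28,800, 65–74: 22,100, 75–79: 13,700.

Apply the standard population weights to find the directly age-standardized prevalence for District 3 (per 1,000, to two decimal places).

Age-specific rates per 1,000 for District 3: 28.012, 508.061, 642.467, 485.036, 352.619, 20.041.
Standard total = 144,800; weights = 0.2224, 0.1457, 0.1858, 0.1989, 0.1526, 0.0946.
Standardized rate: 0.2224×28.012 + 0.1457×508.061 + 0.1858×642.467 + 0.1989×485.036 + 0.1526×352.619 + 0.0946×20.041 = 351.8019 per 1,000.

351.80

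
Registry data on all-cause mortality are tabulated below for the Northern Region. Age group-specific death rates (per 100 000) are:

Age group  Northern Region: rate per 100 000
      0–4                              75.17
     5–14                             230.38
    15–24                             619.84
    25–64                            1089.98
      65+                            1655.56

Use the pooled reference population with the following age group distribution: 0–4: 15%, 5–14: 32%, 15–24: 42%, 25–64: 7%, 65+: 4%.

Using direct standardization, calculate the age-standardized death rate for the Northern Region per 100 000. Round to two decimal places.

487.85

Standard weights: 0.15, 0.32, 0.42, 0.07, 0.04.
Standardized rate: 0.1500×75.17 + 0.3200×230.38 + 0.4200×619.84 + 0.0700×1089.98 + 0.0400×1655.56 = 487.8509 per 100 000.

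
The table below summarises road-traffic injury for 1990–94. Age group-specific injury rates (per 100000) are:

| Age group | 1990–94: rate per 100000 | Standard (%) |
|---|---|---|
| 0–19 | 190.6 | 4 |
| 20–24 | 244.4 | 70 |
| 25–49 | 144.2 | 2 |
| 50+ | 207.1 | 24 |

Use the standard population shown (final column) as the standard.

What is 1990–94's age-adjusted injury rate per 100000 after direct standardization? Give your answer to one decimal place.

Standard weights: 0.04, 0.70, 0.02, 0.24.
Standardized rate: 0.0400×190.6 + 0.7000×244.4 + 0.0200×144.2 + 0.2400×207.1 = 231.2920 per 100000.

231.3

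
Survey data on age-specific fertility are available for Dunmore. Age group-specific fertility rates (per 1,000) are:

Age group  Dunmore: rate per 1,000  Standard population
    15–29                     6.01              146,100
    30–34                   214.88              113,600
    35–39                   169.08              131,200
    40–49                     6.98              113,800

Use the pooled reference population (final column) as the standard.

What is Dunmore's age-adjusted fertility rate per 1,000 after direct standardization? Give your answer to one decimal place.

95.6

Standard total = 504,700; weights = 0.2895, 0.2251, 0.2600, 0.2255.
Standardized rate: 0.2895×6.01 + 0.2251×214.88 + 0.2600×169.08 + 0.2255×6.98 = 95.6331 per 1,000.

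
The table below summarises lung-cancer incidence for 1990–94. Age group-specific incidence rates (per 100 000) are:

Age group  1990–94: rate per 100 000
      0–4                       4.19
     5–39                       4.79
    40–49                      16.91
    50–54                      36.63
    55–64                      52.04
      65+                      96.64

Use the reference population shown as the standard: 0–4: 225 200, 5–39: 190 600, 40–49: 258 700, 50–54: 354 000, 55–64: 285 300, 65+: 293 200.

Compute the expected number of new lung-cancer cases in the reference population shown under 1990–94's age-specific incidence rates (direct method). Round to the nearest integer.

624

Expected new lung-cancer cases = Σ (standard pop × age-specific rate ÷ 100 000)
= 225 200×4.19/100 000 + 190 600×4.79/100 000 + 258 700×16.91/100 000 + 354 000×36.63/100 000 + 285 300×52.04/100 000 + 293 200×96.64/100 000
= 9.44 + 9.13 + 43.75 + 129.67 + 148.47 + 283.35 = 623.80.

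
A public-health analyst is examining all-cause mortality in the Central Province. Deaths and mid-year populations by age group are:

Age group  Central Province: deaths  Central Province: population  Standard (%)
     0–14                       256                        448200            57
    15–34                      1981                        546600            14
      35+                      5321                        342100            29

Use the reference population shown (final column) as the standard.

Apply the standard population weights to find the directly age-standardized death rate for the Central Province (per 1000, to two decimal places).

5.34

Age-specific rates per 1000 for the Central Province: 0.571, 3.624, 15.554.
Standard weights: 0.57, 0.14, 0.29.
Standardized rate: 0.5700×0.571 + 0.1400×3.624 + 0.2900×15.554 = 5.3436 per 1000.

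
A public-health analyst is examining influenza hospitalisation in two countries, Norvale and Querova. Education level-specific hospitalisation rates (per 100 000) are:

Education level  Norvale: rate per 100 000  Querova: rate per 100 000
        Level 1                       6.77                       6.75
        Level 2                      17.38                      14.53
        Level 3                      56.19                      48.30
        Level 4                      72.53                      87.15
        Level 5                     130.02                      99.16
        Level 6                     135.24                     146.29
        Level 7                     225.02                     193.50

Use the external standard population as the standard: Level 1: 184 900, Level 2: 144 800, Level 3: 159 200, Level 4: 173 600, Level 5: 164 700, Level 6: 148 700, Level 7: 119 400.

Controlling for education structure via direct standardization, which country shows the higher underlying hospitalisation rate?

Standard total = 1 095 300; weights = 0.1688, 0.1322, 0.1453, 0.1585, 0.1504, 0.1358, 0.1090.
Norvale: 0.1688×6.77 + 0.1322×17.38 + 0.1453×56.19 + 0.1585×72.53 + 0.1504×130.02 + 0.1358×135.24 + 0.1090×225.02 = 85.5445 per 100 000.
Querova: 0.1688×6.75 + 0.1322×14.53 + 0.1453×48.30 + 0.1585×87.15 + 0.1504×99.16 + 0.1358×146.29 + 0.1090×193.50 = 79.7585 per 100 000.

Norvale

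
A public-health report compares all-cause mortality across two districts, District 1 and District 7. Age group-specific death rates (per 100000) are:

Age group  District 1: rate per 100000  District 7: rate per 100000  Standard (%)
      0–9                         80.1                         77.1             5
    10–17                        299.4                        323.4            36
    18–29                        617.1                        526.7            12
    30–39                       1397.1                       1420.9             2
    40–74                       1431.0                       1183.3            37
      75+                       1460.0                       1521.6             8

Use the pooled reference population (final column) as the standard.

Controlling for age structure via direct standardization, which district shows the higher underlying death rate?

Standard weights: 0.05, 0.36, 0.12, 0.02, 0.37, 0.08.
District 1: 0.0500×80.1 + 0.3600×299.4 + 0.1200×617.1 + 0.0200×1397.1 + 0.3700×1431.0 + 0.0800×1460.0 = 860.0530 per 100000.
District 7: 0.0500×77.1 + 0.3600×323.4 + 0.1200×526.7 + 0.0200×1420.9 + 0.3700×1183.3 + 0.0800×1521.6 = 771.4500 per 100000.

District 1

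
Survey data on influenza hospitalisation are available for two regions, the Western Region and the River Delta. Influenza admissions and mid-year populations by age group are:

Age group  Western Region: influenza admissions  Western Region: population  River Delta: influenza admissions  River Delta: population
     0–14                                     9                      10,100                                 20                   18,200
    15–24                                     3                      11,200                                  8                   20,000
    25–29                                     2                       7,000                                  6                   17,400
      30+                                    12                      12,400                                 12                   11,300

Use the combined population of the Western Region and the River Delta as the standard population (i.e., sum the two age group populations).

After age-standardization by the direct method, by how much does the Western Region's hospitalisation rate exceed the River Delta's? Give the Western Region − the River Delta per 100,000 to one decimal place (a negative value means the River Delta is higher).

-12.7

Age-specific rates per 100,000 for the Western Region: 89.11, 26.79, 28.57, 96.77.
For the River Delta: 109.89, 40.00, 34.48, 106.19.
Combined standard total = 107,600; weights = 0.2630, 0.2900, 0.2268, 0.2203.
The Western Region: 0.2630×89.11 + 0.2900×26.79 + 0.2268×28.57 + 0.2203×96.77 = 58.9980 per 100,000.
The River Delta: 0.2630×109.89 + 0.2900×40.00 + 0.2268×34.48 + 0.2203×106.19 = 71.7108 per 100,000.
Difference = 58.9980 − 71.7108 = -12.7128.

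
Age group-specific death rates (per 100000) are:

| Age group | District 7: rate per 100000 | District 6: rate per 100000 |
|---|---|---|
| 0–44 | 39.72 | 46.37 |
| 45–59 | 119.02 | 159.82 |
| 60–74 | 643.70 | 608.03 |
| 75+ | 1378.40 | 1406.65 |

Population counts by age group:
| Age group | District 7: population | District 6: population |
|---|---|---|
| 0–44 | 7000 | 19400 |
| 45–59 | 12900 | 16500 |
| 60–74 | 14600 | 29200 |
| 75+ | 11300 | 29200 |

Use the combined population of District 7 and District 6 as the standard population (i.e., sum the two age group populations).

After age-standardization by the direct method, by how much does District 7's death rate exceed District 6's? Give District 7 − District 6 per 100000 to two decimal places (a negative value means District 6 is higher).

-6.83

Combined standard total = 140100; weights = 0.1884, 0.2099, 0.3126, 0.2891.
District 7: 0.1884×39.72 + 0.2099×119.02 + 0.3126×643.70 + 0.2891×1378.40 = 632.1703 per 100000.
District 6: 0.1884×46.37 + 0.2099×159.82 + 0.3126×608.03 + 0.2891×1406.65 = 639.0001 per 100000.
Difference = 632.1703 − 639.0001 = -6.8298.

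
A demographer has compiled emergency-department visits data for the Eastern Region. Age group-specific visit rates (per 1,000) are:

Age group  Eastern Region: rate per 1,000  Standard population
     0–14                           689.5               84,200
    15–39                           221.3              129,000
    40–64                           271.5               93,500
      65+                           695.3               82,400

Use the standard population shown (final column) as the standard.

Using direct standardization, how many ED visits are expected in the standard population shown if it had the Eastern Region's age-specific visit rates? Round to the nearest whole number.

169282

Expected ED visits = Σ (standard pop × age-specific rate ÷ 1,000)
= 84,200×689.5/1,000 + 129,000×221.3/1,000 + 93,500×271.5/1,000 + 82,400×695.3/1,000
= 58055.90 + 28547.70 + 25385.25 + 57292.72 = 169281.57.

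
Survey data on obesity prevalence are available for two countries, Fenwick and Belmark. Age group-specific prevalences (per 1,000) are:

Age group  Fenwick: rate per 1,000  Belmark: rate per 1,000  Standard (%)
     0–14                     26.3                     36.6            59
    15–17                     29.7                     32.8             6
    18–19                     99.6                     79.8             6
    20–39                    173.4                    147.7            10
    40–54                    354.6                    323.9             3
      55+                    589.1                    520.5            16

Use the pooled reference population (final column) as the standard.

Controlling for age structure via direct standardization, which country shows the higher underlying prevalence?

Standard weights: 0.59, 0.06, 0.06, 0.10, 0.03, 0.16.
Fenwick: 0.5900×26.3 + 0.0600×29.7 + 0.0600×99.6 + 0.1000×173.4 + 0.0300×354.6 + 0.1600×589.1 = 145.5090 per 1,000.
Belmark: 0.5900×36.6 + 0.0600×32.8 + 0.0600×79.8 + 0.1000×147.7 + 0.0300×323.9 + 0.1600×520.5 = 136.1170 per 1,000.

Fenwick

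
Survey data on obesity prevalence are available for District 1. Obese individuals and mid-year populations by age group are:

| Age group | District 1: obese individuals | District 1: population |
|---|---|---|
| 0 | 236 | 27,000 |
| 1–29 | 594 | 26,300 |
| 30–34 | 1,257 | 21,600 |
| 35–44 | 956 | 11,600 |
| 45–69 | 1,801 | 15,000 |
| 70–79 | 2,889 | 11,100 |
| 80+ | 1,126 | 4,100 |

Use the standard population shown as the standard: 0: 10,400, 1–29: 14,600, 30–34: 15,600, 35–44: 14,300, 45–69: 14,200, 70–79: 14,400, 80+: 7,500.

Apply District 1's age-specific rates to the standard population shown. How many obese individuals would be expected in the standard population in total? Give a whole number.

Age-specific rates per 1,000 for District 1: 8.741, 22.586, 58.194, 82.414, 120.067, 260.270, 274.634.
Expected obese individuals = Σ (standard pop × age-specific rate ÷ 1,000)
= 10,400×8.741/1,000 + 14,600×22.586/1,000 + 15,600×58.194/1,000 + 14,300×82.414/1,000 + 14,200×120.067/1,000 + 14,400×260.270/1,000 + 7,500×274.634/1,000
= 90.90 + 329.75 + 907.83 + 1178.52 + 1704.95 + 3747.89 + 2059.76 = 10019.60.

10020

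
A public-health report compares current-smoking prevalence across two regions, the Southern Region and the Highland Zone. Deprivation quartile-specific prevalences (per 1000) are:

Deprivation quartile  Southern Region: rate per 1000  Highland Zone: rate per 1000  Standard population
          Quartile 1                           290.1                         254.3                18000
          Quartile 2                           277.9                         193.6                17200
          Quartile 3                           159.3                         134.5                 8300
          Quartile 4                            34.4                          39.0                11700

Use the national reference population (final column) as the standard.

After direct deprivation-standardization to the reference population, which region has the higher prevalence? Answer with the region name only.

Standard total = 55200; weights = 0.3261, 0.3116, 0.1504, 0.2120.
The Southern Region: 0.3261×290.1 + 0.3116×277.9 + 0.1504×159.3 + 0.2120×34.4 = 212.4339 per 1000.
The Highland Zone: 0.3261×254.3 + 0.3116×193.6 + 0.1504×134.5 + 0.2120×39.0 = 171.7386 per 1000.

Southern Region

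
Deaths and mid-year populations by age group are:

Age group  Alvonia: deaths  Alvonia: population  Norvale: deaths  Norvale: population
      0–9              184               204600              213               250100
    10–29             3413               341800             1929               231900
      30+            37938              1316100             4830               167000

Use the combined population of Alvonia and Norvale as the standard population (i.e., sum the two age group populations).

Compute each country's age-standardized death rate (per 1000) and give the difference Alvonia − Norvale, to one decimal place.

Age-specific rates per 1000 for Alvonia: 0.899, 9.985, 28.826.
For Norvale: 0.852, 8.318, 28.922.
Combined standard total = 2511500; weights = 0.1810, 0.2284, 0.5905.
Alvonia: 0.1810×0.899 + 0.2284×9.985 + 0.5905×28.826 = 19.4662 per 1000.
Norvale: 0.1810×0.852 + 0.2284×8.318 + 0.5905×28.922 = 19.1335 per 1000.
Difference = 19.4662 − 19.1335 = 0.3327.

0.3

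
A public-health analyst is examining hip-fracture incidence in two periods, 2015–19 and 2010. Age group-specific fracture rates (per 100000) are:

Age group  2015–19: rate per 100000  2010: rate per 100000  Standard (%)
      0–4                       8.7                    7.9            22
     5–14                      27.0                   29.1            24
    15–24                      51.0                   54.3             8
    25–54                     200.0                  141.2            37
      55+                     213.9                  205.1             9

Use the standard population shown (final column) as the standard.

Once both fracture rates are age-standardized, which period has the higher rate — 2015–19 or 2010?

Standard weights: 0.22, 0.24, 0.08, 0.37, 0.09.
2015–19: 0.2200×8.7 + 0.2400×27.0 + 0.0800×51.0 + 0.3700×200.0 + 0.0900×213.9 = 105.7250 per 100000.
2010: 0.2200×7.9 + 0.2400×29.1 + 0.0800×54.3 + 0.3700×141.2 + 0.0900×205.1 = 83.7690 per 100000.

2015–19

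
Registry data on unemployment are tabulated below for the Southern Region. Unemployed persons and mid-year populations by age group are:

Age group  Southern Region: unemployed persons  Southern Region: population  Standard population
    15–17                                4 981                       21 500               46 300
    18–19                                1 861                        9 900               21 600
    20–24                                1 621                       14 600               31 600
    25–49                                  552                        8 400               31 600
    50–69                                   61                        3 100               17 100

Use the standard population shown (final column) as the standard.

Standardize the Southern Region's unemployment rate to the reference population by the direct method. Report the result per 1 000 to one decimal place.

139.7

Age-specific rates per 1 000 for the Southern Region: 231.674, 187.980, 111.027, 65.714, 19.677.
Standard total = 148 200; weights = 0.3124, 0.1457, 0.2132, 0.2132, 0.1154.
Standardized rate: 0.3124×231.674 + 0.1457×187.980 + 0.2132×111.027 + 0.2132×65.714 + 0.1154×19.677 = 139.7329 per 1 000.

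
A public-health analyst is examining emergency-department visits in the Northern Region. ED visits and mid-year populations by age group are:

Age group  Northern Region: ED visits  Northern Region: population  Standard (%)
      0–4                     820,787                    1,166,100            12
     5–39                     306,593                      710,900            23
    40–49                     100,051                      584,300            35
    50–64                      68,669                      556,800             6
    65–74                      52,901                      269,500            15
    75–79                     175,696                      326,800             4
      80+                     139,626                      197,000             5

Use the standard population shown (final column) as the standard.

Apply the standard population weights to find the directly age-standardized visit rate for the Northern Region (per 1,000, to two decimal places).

Age-specific rates per 1,000 for the Northern Region: 703.874, 431.274, 171.232, 123.328, 196.293, 537.625, 708.761.
Standard weights: 0.12, 0.23, 0.35, 0.06, 0.15, 0.04, 0.05.
Standardized rate: 0.1200×703.874 + 0.2300×431.274 + 0.3500×171.232 + 0.0600×123.328 + 0.1500×196.293 + 0.0400×537.625 + 0.0500×708.761 = 337.3760 per 1,000.

337.38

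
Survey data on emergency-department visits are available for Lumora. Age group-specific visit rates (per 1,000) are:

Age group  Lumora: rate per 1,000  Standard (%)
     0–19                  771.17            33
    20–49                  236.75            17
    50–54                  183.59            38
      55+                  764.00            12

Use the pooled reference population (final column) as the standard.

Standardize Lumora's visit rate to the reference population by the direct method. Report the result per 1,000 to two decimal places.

Standard weights: 0.33, 0.17, 0.38, 0.12.
Standardized rate: 0.3300×771.17 + 0.1700×236.75 + 0.3800×183.59 + 0.1200×764.00 = 456.1778 per 1,000.

456.18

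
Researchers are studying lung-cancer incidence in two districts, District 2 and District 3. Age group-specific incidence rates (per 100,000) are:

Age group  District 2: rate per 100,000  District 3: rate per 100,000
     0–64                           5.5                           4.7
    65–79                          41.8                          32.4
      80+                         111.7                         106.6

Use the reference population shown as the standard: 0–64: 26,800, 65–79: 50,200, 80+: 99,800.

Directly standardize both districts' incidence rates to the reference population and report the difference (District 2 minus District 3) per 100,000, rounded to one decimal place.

5.7

Standard total = 176,800; weights = 0.1516, 0.2839, 0.5645.
District 2: 0.1516×5.5 + 0.2839×41.8 + 0.5645×111.7 = 75.7546 per 100,000.
District 3: 0.1516×4.7 + 0.2839×32.4 + 0.5645×106.6 = 70.0855 per 100,000.
Difference = 75.7546 − 70.0855 = 5.6691.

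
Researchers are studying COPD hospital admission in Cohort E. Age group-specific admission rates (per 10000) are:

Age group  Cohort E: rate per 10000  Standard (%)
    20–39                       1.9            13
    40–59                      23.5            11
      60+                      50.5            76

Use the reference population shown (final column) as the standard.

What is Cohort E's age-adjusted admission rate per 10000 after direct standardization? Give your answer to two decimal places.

41.21

Standard weights: 0.13, 0.11, 0.76.
Standardized rate: 0.1300×1.9 + 0.1100×23.5 + 0.7600×50.5 = 41.2120 per 10000.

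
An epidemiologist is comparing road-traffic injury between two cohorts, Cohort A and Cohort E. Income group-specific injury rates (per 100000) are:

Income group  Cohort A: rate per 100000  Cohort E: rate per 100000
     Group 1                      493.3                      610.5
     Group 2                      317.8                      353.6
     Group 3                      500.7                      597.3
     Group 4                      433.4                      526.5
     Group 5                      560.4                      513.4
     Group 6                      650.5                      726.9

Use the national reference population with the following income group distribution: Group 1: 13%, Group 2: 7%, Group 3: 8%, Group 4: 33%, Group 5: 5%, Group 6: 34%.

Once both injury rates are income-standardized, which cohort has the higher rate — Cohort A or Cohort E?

Standard weights: 0.13, 0.07, 0.08, 0.33, 0.05, 0.34.
Cohort A: 0.1300×493.3 + 0.0700×317.8 + 0.0800×500.7 + 0.3300×433.4 + 0.0500×560.4 + 0.3400×650.5 = 518.6430 per 100000.
Cohort E: 0.1300×610.5 + 0.0700×353.6 + 0.0800×597.3 + 0.3300×526.5 + 0.0500×513.4 + 0.3400×726.9 = 598.4620 per 100000.

Cohort E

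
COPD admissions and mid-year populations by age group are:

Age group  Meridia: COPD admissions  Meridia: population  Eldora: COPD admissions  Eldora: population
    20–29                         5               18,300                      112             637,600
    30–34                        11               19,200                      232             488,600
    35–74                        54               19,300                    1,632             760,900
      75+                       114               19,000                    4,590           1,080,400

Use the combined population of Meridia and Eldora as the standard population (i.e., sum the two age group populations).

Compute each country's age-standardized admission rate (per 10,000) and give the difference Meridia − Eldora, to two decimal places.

Age-specific rates per 10,000 for Meridia: 2.73, 5.73, 27.98, 60.00.
For Eldora: 1.76, 4.75, 21.45, 42.48.
Combined standard total = 3,043,300; weights = 0.2155, 0.1669, 0.2564, 0.3613.
Meridia: 0.2155×2.73 + 0.1669×5.73 + 0.2564×27.98 + 0.3613×60.00 = 30.3929 per 10,000.
Eldora: 0.2155×1.76 + 0.1669×4.75 + 0.2564×21.45 + 0.3613×42.48 = 22.0170 per 10,000.
Difference = 30.3929 − 22.0170 = 8.3759.

8.38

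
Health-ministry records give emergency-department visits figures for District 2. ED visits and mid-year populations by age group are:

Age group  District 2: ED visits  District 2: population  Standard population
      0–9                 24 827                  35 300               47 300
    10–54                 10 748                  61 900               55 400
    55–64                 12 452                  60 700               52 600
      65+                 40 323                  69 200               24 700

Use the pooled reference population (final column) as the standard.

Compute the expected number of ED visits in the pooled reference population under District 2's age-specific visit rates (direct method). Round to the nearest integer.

68069

Age-specific rates per 1 000 for District 2: 703.314, 173.635, 205.140, 582.702.
Expected ED visits = Σ (standard pop × age-specific rate ÷ 1 000)
= 47 300×703.314/1 000 + 55 400×173.635/1 000 + 52 600×205.140/1 000 + 24 700×582.702/1 000
= 33266.77 + 9619.37 + 10790.37 + 14392.75 = 68069.26.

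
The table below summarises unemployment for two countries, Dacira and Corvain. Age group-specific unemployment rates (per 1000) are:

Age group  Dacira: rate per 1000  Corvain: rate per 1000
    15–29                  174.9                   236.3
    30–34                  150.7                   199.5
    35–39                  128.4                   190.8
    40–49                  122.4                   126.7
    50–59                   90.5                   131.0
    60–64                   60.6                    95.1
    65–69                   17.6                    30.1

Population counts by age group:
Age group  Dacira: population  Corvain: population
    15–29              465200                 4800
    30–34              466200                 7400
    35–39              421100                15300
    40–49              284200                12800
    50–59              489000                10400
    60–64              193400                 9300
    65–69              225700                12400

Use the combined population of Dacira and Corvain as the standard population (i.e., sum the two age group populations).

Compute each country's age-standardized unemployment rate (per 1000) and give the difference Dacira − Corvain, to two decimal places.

Combined standard total = 2617200; weights = 0.1796, 0.1810, 0.1667, 0.1135, 0.1908, 0.0774, 0.0910.
Dacira: 0.1796×174.9 + 0.1810×150.7 + 0.1667×128.4 + 0.1135×122.4 + 0.1908×90.5 + 0.0774×60.6 + 0.0910×17.6 = 117.5420 per 1000.
Corvain: 0.1796×236.3 + 0.1810×199.5 + 0.1667×190.8 + 0.1135×126.7 + 0.1908×131.0 + 0.0774×95.1 + 0.0910×30.1 = 159.8289 per 1000.
Difference = 117.5420 − 159.8289 = -42.2869.

-42.29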